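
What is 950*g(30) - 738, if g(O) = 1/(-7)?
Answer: -6116/7 ≈ -873.71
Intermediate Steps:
g(O) = -⅐
950*g(30) - 738 = 950*(-⅐) - 738 = -950/7 - 738 = -6116/7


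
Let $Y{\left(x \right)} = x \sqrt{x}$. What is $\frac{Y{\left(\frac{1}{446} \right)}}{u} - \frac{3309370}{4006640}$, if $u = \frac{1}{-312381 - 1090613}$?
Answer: $- \frac{330937}{400664} - \frac{701497 \sqrt{446}}{99458} \approx -149.78$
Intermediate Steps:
$u = - \frac{1}{1402994}$ ($u = \frac{1}{-1402994} = - \frac{1}{1402994} \approx -7.1276 \cdot 10^{-7}$)
$Y{\left(x \right)} = x^{\frac{3}{2}}$
$\frac{Y{\left(\frac{1}{446} \right)}}{u} - \frac{3309370}{4006640} = \frac{\left(\frac{1}{446}\right)^{\frac{3}{2}}}{- \frac{1}{1402994}} - \frac{3309370}{4006640} = \left(\frac{1}{446}\right)^{\frac{3}{2}} \left(-1402994\right) - \frac{330937}{400664} = \frac{\sqrt{446}}{198916} \left(-1402994\right) - \frac{330937}{400664} = - \frac{701497 \sqrt{446}}{99458} - \frac{330937}{400664} = - \frac{330937}{400664} - \frac{701497 \sqrt{446}}{99458}$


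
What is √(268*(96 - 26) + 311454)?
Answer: √330214 ≈ 574.64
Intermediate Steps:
√(268*(96 - 26) + 311454) = √(268*70 + 311454) = √(18760 + 311454) = √330214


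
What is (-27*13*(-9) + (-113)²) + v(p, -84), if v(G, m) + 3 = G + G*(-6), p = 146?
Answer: 15195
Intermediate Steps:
v(G, m) = -3 - 5*G (v(G, m) = -3 + (G + G*(-6)) = -3 + (G - 6*G) = -3 - 5*G)
(-27*13*(-9) + (-113)²) + v(p, -84) = (-27*13*(-9) + (-113)²) + (-3 - 5*146) = (-351*(-9) + 12769) + (-3 - 730) = (3159 + 12769) - 733 = 15928 - 733 = 15195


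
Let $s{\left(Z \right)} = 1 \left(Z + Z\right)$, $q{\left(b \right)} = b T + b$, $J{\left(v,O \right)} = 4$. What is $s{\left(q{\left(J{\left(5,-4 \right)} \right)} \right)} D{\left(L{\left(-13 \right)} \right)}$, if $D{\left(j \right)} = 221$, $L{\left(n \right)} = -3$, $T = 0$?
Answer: $1768$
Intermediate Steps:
$q{\left(b \right)} = b$ ($q{\left(b \right)} = b 0 + b = 0 + b = b$)
$s{\left(Z \right)} = 2 Z$ ($s{\left(Z \right)} = 1 \cdot 2 Z = 2 Z$)
$s{\left(q{\left(J{\left(5,-4 \right)} \right)} \right)} D{\left(L{\left(-13 \right)} \right)} = 2 \cdot 4 \cdot 221 = 8 \cdot 221 = 1768$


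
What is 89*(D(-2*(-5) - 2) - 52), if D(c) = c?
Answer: -3916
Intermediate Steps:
89*(D(-2*(-5) - 2) - 52) = 89*((-2*(-5) - 2) - 52) = 89*((10 - 2) - 52) = 89*(8 - 52) = 89*(-44) = -3916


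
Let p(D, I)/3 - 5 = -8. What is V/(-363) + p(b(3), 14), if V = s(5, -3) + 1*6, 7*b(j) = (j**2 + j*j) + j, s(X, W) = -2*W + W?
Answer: -1092/121 ≈ -9.0248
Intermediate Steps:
s(X, W) = -W
b(j) = j/7 + 2*j**2/7 (b(j) = ((j**2 + j*j) + j)/7 = ((j**2 + j**2) + j)/7 = (2*j**2 + j)/7 = (j + 2*j**2)/7 = j/7 + 2*j**2/7)
p(D, I) = -9 (p(D, I) = 15 + 3*(-8) = 15 - 24 = -9)
V = 9 (V = -1*(-3) + 1*6 = 3 + 6 = 9)
V/(-363) + p(b(3), 14) = 9/(-363) - 9 = -1/363*9 - 9 = -3/121 - 9 = -1092/121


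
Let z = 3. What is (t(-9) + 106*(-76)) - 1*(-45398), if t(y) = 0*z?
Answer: 37342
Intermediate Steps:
t(y) = 0 (t(y) = 0*3 = 0)
(t(-9) + 106*(-76)) - 1*(-45398) = (0 + 106*(-76)) - 1*(-45398) = (0 - 8056) + 45398 = -8056 + 45398 = 37342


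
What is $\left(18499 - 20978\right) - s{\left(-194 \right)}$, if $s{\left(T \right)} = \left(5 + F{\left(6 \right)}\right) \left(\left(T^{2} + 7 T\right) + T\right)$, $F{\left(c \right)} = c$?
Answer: $-399403$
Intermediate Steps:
$s{\left(T \right)} = 11 T^{2} + 88 T$ ($s{\left(T \right)} = \left(5 + 6\right) \left(\left(T^{2} + 7 T\right) + T\right) = 11 \left(T^{2} + 8 T\right) = 11 T^{2} + 88 T$)
$\left(18499 - 20978\right) - s{\left(-194 \right)} = \left(18499 - 20978\right) - 11 \left(-194\right) \left(8 - 194\right) = -2479 - 11 \left(-194\right) \left(-186\right) = -2479 - 396924 = -399403$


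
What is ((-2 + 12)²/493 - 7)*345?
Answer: -1156095/493 ≈ -2345.0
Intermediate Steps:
((-2 + 12)²/493 - 7)*345 = (10²*(1/493) - 7)*345 = (100*(1/493) - 7)*345 = (100/493 - 7)*345 = -3351/493*345 = -1156095/493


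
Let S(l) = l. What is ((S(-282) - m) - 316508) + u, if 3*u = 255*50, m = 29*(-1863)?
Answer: -258513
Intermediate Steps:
m = -54027
u = 4250 (u = (255*50)/3 = (⅓)*12750 = 4250)
((S(-282) - m) - 316508) + u = ((-282 - 1*(-54027)) - 316508) + 4250 = ((-282 + 54027) - 316508) + 4250 = (53745 - 316508) + 4250 = -262763 + 4250 = -258513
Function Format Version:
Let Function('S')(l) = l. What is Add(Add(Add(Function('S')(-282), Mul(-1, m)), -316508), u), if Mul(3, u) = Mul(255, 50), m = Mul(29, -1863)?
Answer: -258513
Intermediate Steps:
m = -54027
u = 4250 (u = Mul(Rational(1, 3), Mul(255, 50)) = Mul(Rational(1, 3), 12750) = 4250)
Add(Add(Add(Function('S')(-282), Mul(-1, m)), -316508), u) = Add(Add(Add(-282, Mul(-1, -54027)), -316508), 4250) = Add(Add(Add(-282, 54027), -316508), 4250) = Add(Add(53745, -316508), 4250) = Add(-262763, 4250) = -258513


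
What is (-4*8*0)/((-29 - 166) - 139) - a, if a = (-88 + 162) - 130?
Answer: 56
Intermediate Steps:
a = -56 (a = 74 - 130 = -56)
(-4*8*0)/((-29 - 166) - 139) - a = (-4*8*0)/((-29 - 166) - 139) - 1*(-56) = (-32*0)/(-195 - 139) + 56 = 0/(-334) + 56 = 0*(-1/334) + 56 = 0 + 56 = 56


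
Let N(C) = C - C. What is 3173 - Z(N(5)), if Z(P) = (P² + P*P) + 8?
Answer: 3165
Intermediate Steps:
N(C) = 0
Z(P) = 8 + 2*P² (Z(P) = (P² + P²) + 8 = 2*P² + 8 = 8 + 2*P²)
3173 - Z(N(5)) = 3173 - (8 + 2*0²) = 3173 - (8 + 2*0) = 3173 - (8 + 0) = 3173 - 1*8 = 3173 - 8 = 3165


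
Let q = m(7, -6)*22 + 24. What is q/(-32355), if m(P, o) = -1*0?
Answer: -8/10785 ≈ -0.00074177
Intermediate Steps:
m(P, o) = 0
q = 24 (q = 0*22 + 24 = 0 + 24 = 24)
q/(-32355) = 24/(-32355) = 24*(-1/32355) = -8/10785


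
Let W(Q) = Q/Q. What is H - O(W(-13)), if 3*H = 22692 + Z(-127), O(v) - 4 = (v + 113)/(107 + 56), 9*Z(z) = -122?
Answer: 33248596/4401 ≈ 7554.8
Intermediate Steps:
W(Q) = 1
Z(z) = -122/9 (Z(z) = (1/9)*(-122) = -122/9)
O(v) = 765/163 + v/163 (O(v) = 4 + (v + 113)/(107 + 56) = 4 + (113 + v)/163 = 4 + (113 + v)*(1/163) = 4 + (113/163 + v/163) = 765/163 + v/163)
H = 204106/27 (H = (22692 - 122/9)/3 = (1/3)*(204106/9) = 204106/27 ≈ 7559.5)
H - O(W(-13)) = 204106/27 - (765/163 + (1/163)*1) = 204106/27 - (765/163 + 1/163) = 204106/27 - 1*766/163 = 204106/27 - 766/163 = 33248596/4401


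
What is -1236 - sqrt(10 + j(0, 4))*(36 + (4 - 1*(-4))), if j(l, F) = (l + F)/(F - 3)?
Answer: -1236 - 44*sqrt(14) ≈ -1400.6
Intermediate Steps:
j(l, F) = (F + l)/(-3 + F)
-1236 - sqrt(10 + j(0, 4))*(36 + (4 - 1*(-4))) = -1236 - sqrt(10 + (4 + 0)/(-3 + 4))*(36 + (4 - 1*(-4))) = -1236 - sqrt(10 + 4/1)*(36 + (4 + 4)) = -1236 - sqrt(10 + 1*4)*(36 + 8) = -1236 - sqrt(10 + 4)*44 = -1236 - sqrt(14)*44 = -1236 - 44*sqrt(14)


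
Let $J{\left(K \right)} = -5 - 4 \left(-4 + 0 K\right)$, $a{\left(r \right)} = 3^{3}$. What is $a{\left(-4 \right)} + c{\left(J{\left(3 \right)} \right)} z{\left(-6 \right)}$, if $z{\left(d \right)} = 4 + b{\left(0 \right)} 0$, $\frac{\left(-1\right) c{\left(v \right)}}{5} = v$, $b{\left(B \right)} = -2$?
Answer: $-193$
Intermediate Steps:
$a{\left(r \right)} = 27$
$J{\left(K \right)} = 11$ ($J{\left(K \right)} = -5 - 4 \left(-4 + 0\right) = -5 - -16 = -5 + 16 = 11$)
$c{\left(v \right)} = - 5 v$
$z{\left(d \right)} = 4$ ($z{\left(d \right)} = 4 - 0 = 4 + 0 = 4$)
$a{\left(-4 \right)} + c{\left(J{\left(3 \right)} \right)} z{\left(-6 \right)} = 27 + \left(-5\right) 11 \cdot 4 = 27 - 220 = -193$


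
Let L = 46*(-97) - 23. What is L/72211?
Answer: -4485/72211 ≈ -0.062110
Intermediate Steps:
L = -4485 (L = -4462 - 23 = -4485)
L/72211 = -4485/72211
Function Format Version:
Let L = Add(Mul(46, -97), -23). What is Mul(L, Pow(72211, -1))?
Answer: Rational(-4485, 72211) ≈ -0.062110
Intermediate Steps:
L = -4485 (L = Add(-4462, -23) = -4485)
Mul(L, Pow(72211, -1)) = Mul(-4485, Pow(72211, -1)) = Mul(-4485, Rational(1, 72211)) = Rational(-4485, 72211)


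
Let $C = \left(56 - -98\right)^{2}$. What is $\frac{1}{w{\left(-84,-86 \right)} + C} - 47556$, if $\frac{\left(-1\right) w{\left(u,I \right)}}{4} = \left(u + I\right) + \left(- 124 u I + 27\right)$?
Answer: $- \frac{171553133951}{3607392} \approx -47556.0$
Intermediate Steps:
$C = 23716$ ($C = \left(56 + 98\right)^{2} = 154^{2} = 23716$)
$w{\left(u,I \right)} = -108 - 4 I - 4 u + 496 I u$ ($w{\left(u,I \right)} = - 4 \left(\left(u + I\right) + \left(- 124 u I + 27\right)\right) = - 4 \left(\left(I + u\right) - \left(-27 + 124 I u\right)\right) = - 4 \left(27 + I + u - 124 I u\right) = -108 - 4 I - 4 u + 496 I u$)
$\frac{1}{w{\left(-84,-86 \right)} + C} - 47556 = \frac{1}{\left(-108 - -344 - -336 + 496 \left(-86\right) \left(-84\right)\right) + 23716} - 47556 = \frac{1}{\left(-108 + 344 + 336 + 3583104\right) + 23716} - 47556 = \frac{1}{3583676 + 23716} - 47556 = \frac{1}{3607392} - 47556 = - \frac{171553133951}{3607392}$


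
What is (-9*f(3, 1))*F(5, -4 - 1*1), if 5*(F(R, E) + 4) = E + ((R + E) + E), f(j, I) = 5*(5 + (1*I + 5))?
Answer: 2970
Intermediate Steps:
f(j, I) = 50 + 5*I (f(j, I) = 5*(5 + (I + 5)) = 5*(5 + (5 + I)) = 5*(10 + I) = 50 + 5*I)
F(R, E) = -4 + R/5 + 3*E/5 (F(R, E) = -4 + (E + ((R + E) + E))/5 = -4 + (E + ((E + R) + E))/5 = -4 + (E + (R + 2*E))/5 = -4 + (R + 3*E)/5 = -4 + (R/5 + 3*E/5) = -4 + R/5 + 3*E/5)
(-9*f(3, 1))*F(5, -4 - 1*1) = (-9*(50 + 5*1))*(-4 + (1/5)*5 + 3*(-4 - 1*1)/5) = (-9*(50 + 5))*(-4 + 1 + 3*(-4 - 1)/5) = (-9*55)*(-4 + 1 + (3/5)*(-5)) = -495*(-4 + 1 - 3) = -495*(-6) = 2970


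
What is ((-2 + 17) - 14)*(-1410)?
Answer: -1410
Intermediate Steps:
((-2 + 17) - 14)*(-1410) = (15 - 14)*(-1410) = 1*(-1410) = -1410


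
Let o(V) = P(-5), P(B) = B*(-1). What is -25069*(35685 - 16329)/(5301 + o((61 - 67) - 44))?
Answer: -242617782/2653 ≈ -91450.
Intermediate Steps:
P(B) = -B
o(V) = 5 (o(V) = -1*(-5) = 5)
-25069*(35685 - 16329)/(5301 + o((61 - 67) - 44)) = -25069*(35685 - 16329)/(5301 + 5) = -25069/(5306/19356) = -25069/(5306*(1/19356)) = -25069/2653/9678 = -25069*9678/2653 = -242617782/2653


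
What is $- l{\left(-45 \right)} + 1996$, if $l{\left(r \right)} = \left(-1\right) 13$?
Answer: $2009$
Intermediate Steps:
$l{\left(r \right)} = -13$
$- l{\left(-45 \right)} + 1996 = \left(-1\right) \left(-13\right) + 1996 = 13 + 1996 = 2009$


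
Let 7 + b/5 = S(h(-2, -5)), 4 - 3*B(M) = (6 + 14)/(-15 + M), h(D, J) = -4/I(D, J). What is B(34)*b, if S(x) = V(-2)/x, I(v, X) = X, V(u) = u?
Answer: -140/3 ≈ -46.667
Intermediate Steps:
h(D, J) = -4/J
S(x) = -2/x
B(M) = 4/3 - 20/(3*(-15 + M)) (B(M) = 4/3 - (6 + 14)/(3*(-15 + M)) = 4/3 - 20/(3*(-15 + M)))
b = -95/2 (b = -35 + 5*(-2/((-4/(-5)))) = -35 + 5*(-2/((-4*(-⅕)))) = -35 + 5*(-2/⅘) = -35 + 5*(-2*5/4) = -35 + 5*(-5/2) = -35 - 25/2 = -95/2 ≈ -47.500)
B(34)*b = (4*(-20 + 34)/(3*(-15 + 34)))*(-95/2) = ((4/3)*14/19)*(-95/2) = ((4/3)*(1/19)*14)*(-95/2) = (56/57)*(-95/2) = -140/3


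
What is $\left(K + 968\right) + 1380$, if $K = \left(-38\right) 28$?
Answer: $1284$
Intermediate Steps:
$K = -1064$
$\left(K + 968\right) + 1380 = \left(-1064 + 968\right) + 1380 = -96 + 1380 = 1284$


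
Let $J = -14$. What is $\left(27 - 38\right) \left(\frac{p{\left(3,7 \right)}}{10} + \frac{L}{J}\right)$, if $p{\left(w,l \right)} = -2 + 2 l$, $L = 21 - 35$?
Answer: $- \frac{121}{5} \approx -24.2$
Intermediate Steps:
$L = -14$ ($L = 21 - 35 = -14$)
$\left(27 - 38\right) \left(\frac{p{\left(3,7 \right)}}{10} + \frac{L}{J}\right) = \left(27 - 38\right) \left(\frac{-2 + 2 \cdot 7}{10} - \frac{14}{-14}\right) = - 11 \left(\left(-2 + 14\right) \frac{1}{10} - -1\right) = - 11 \left(12 \cdot \frac{1}{10} + 1\right) = - 11 \left(\frac{6}{5} + 1\right) = \left(-11\right) \frac{11}{5} = - \frac{121}{5}$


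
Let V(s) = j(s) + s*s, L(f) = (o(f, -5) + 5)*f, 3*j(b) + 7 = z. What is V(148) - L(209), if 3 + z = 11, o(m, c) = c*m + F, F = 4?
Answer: 715285/3 ≈ 2.3843e+5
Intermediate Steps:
o(m, c) = 4 + c*m (o(m, c) = c*m + 4 = 4 + c*m)
z = 8 (z = -3 + 11 = 8)
j(b) = 1/3 (j(b) = -7/3 + (1/3)*8 = -7/3 + 8/3 = 1/3)
L(f) = f*(9 - 5*f) (L(f) = ((4 - 5*f) + 5)*f = (9 - 5*f)*f = f*(9 - 5*f))
V(s) = 1/3 + s**2 (V(s) = 1/3 + s*s = 1/3 + s**2)
V(148) - L(209) = (1/3 + 148**2) - 209*(9 - 5*209) = (1/3 + 21904) - 209*(9 - 1045) = 65713/3 - 209*(-1036) = 65713/3 - 1*(-216524) = 65713/3 + 216524 = 715285/3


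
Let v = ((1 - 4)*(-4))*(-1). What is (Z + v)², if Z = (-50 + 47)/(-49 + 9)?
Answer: 227529/1600 ≈ 142.21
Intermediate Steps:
v = -12 (v = -3*(-4)*(-1) = 12*(-1) = -12)
Z = 3/40 (Z = -3/(-40) = -3*(-1/40) = 3/40 ≈ 0.075000)
(Z + v)² = (3/40 - 12)² = (-477/40)² = 227529/1600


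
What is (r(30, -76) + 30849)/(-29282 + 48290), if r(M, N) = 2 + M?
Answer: 30881/19008 ≈ 1.6246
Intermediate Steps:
(r(30, -76) + 30849)/(-29282 + 48290) = ((2 + 30) + 30849)/(-29282 + 48290) = (32 + 30849)/19008 = 30881*(1/19008) = 30881/19008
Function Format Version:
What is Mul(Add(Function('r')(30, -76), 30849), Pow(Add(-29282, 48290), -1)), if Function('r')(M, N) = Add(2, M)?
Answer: Rational(30881, 19008) ≈ 1.6246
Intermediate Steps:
Mul(Add(Function('r')(30, -76), 30849), Pow(Add(-29282, 48290), -1)) = Mul(Add(Add(2, 30), 30849), Pow(Add(-29282, 48290), -1)) = Mul(Add(32, 30849), Pow(19008, -1)) = Mul(30881, Rational(1, 19008)) = Rational(30881, 19008)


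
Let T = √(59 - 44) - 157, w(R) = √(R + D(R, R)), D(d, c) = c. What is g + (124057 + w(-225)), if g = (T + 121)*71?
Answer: 121501 + 71*√15 + 15*I*√2 ≈ 1.2178e+5 + 21.213*I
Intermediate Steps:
w(R) = √2*√R (w(R) = √(R + R) = √(2*R) = √2*√R)
T = -157 + √15 (T = √15 - 157 = -157 + √15 ≈ -153.13)
g = -2556 + 71*√15 (g = ((-157 + √15) + 121)*71 = (-36 + √15)*71 = -2556 + 71*√15 ≈ -2281.0)
g + (124057 + w(-225)) = (-2556 + 71*√15) + (124057 + √2*√(-225)) = (-2556 + 71*√15) + (124057 + √2*(15*I)) = (-2556 + 71*√15) + (124057 + 15*I*√2) = 121501 + 71*√15 + 15*I*√2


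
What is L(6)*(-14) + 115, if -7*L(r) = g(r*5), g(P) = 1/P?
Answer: 1726/15 ≈ 115.07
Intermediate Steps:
L(r) = -1/(35*r) (L(r) = -1/(5*r)/7 = -1/(35*r))
L(6)*(-14) + 115 = -1/35/6*(-14) + 115 = -1/35*⅙*(-14) + 115 = -1/210*(-14) + 115 = 1/15 + 115 = 1726/15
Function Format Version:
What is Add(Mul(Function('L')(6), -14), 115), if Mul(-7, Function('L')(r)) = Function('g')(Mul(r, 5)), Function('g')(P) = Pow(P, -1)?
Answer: Rational(1726, 15) ≈ 115.07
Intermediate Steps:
Function('L')(r) = Mul(Rational(-1, 35), Pow(r, -1)) (Function('L')(r) = Mul(Rational(-1, 7), Pow(Mul(r, 5), -1)) = Mul(Rational(-1, 7), Pow(Mul(5, r), -1)) = Mul(Rational(-1, 7), Mul(Rational(1, 5), Pow(r, -1))) = Mul(Rational(-1, 35), Pow(r, -1)))
Add(Mul(Function('L')(6), -14), 115) = Add(Mul(Mul(Rational(-1, 35), Pow(6, -1)), -14), 115) = Add(Mul(Mul(Rational(-1, 35), Rational(1, 6)), -14), 115) = Add(Mul(Rational(-1, 210), -14), 115) = Add(Rational(1, 15), 115) = Rational(1726, 15)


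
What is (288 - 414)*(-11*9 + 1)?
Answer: 12348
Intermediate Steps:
(288 - 414)*(-11*9 + 1) = -126*(-99 + 1) = -126*(-98) = 12348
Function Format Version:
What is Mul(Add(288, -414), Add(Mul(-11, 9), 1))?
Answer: 12348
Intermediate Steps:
Mul(Add(288, -414), Add(Mul(-11, 9), 1)) = Mul(-126, Add(-99, 1)) = Mul(-126, -98) = 12348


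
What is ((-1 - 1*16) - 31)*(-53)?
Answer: 2544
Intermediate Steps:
((-1 - 1*16) - 31)*(-53) = ((-1 - 16) - 31)*(-53) = (-17 - 31)*(-53) = -48*(-53) = 2544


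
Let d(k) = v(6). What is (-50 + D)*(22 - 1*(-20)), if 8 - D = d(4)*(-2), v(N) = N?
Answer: -1260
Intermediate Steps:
d(k) = 6
D = 20 (D = 8 - 6*(-2) = 8 - 1*(-12) = 8 + 12 = 20)
(-50 + D)*(22 - 1*(-20)) = (-50 + 20)*(22 - 1*(-20)) = -30*(22 + 20) = -30*42 = -1260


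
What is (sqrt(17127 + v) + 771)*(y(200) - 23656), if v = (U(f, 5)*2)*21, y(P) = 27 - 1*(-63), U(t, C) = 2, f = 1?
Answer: -18169386 - 23566*sqrt(17211) ≈ -2.1261e+7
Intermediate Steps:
y(P) = 90 (y(P) = 27 + 63 = 90)
v = 84 (v = (2*2)*21 = 4*21 = 84)
(sqrt(17127 + v) + 771)*(y(200) - 23656) = (sqrt(17127 + 84) + 771)*(90 - 23656) = (sqrt(17211) + 771)*(-23566) = (771 + sqrt(17211))*(-23566) = -18169386 - 23566*sqrt(17211)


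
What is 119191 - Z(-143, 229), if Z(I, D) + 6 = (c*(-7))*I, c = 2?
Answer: 117195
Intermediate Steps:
Z(I, D) = -6 - 14*I (Z(I, D) = -6 + (2*(-7))*I = -6 - 14*I)
119191 - Z(-143, 229) = 119191 - (-6 - 14*(-143)) = 119191 - (-6 + 2002) = 119191 - 1*1996 = 119191 - 1996 = 117195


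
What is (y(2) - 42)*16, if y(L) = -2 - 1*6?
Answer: -800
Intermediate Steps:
y(L) = -8 (y(L) = -2 - 6 = -8)
(y(2) - 42)*16 = (-8 - 42)*16 = -50*16 = -800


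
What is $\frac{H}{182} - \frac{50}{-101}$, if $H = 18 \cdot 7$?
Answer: $\frac{1559}{1313} \approx 1.1874$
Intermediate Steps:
$H = 126$
$\frac{H}{182} - \frac{50}{-101} = \frac{126}{182} - \frac{50}{-101} = 126 \cdot \frac{1}{182} - - \frac{50}{101} = \frac{9}{13} + \frac{50}{101} = \frac{1559}{1313}$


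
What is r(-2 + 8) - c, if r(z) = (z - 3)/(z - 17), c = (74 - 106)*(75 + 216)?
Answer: 102429/11 ≈ 9311.7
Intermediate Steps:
c = -9312 (c = -32*291 = -9312)
r(z) = (-3 + z)/(-17 + z)
r(-2 + 8) - c = (-3 + (-2 + 8))/(-17 + (-2 + 8)) - 1*(-9312) = (-3 + 6)/(-17 + 6) + 9312 = 3/(-11) + 9312 = -1/11*3 + 9312 = -3/11 + 9312 = 102429/11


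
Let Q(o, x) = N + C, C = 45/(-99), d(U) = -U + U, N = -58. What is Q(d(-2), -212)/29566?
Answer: -643/325226 ≈ -0.0019771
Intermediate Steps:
d(U) = 0
C = -5/11 (C = 45*(-1/99) = -5/11 ≈ -0.45455)
Q(o, x) = -643/11 (Q(o, x) = -58 - 5/11 = -643/11)
Q(d(-2), -212)/29566 = -643/11/29566 = -643/11*1/29566 = -643/325226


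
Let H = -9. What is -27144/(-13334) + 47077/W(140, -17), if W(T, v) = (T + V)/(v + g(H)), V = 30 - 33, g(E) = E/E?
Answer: -5019938380/913379 ≈ -5496.0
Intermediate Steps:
g(E) = 1
V = -3
W(T, v) = (-3 + T)/(1 + v) (W(T, v) = (T - 3)/(v + 1) = (-3 + T)/(1 + v))
-27144/(-13334) + 47077/W(140, -17) = -27144/(-13334) + 47077/(((-3 + 140)/(1 - 17))) = -27144*(-1/13334) + 47077/((137/(-16))) = 13572/6667 + 47077/((-1/16*137)) = 13572/6667 + 47077/(-137/16) = 13572/6667 + 47077*(-16/137) = 13572/6667 - 753232/137 = -5019938380/913379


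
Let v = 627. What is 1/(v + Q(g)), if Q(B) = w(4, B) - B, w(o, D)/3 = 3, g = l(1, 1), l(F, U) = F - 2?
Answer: 1/637 ≈ 0.0015699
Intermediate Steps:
l(F, U) = -2 + F
g = -1 (g = -2 + 1 = -1)
w(o, D) = 9 (w(o, D) = 3*3 = 9)
Q(B) = 9 - B
1/(v + Q(g)) = 1/(627 + (9 - 1*(-1))) = 1/(627 + (9 + 1)) = 1/(627 + 10) = 1/637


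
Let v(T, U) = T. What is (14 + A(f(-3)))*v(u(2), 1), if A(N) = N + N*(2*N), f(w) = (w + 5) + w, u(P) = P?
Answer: 30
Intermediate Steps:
f(w) = 5 + 2*w (f(w) = (5 + w) + w = 5 + 2*w)
A(N) = N + 2*N**2
(14 + A(f(-3)))*v(u(2), 1) = (14 + (5 + 2*(-3))*(1 + 2*(5 + 2*(-3))))*2 = (14 + (5 - 6)*(1 + 2*(5 - 6)))*2 = (14 - (1 + 2*(-1)))*2 = (14 - (1 - 2))*2 = (14 - 1*(-1))*2 = (14 + 1)*2 = 15*2 = 30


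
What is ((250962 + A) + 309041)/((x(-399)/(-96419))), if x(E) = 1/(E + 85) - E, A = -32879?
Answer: -15958977452184/125285 ≈ -1.2738e+8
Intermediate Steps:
x(E) = 1/(85 + E) - E
((250962 + A) + 309041)/((x(-399)/(-96419))) = ((250962 - 32879) + 309041)/((((1 - 1*(-399)**2 - 85*(-399))/(85 - 399))/(-96419))) = (218083 + 309041)/((((1 - 1*159201 + 33915)/(-314))*(-1/96419))) = 527124/((-(1 - 159201 + 33915)/314*(-1/96419))) = 527124/((-1/314*(-125285)*(-1/96419))) = 527124/(((125285/314)*(-1/96419))) = 527124/(-125285/30275566) = 527124*(-30275566/125285) = -15958977452184/125285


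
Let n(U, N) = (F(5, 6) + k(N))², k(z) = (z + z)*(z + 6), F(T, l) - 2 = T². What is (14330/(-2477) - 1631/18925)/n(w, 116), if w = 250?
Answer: -275235237/37625796558248225 ≈ -7.3151e-9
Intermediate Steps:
F(T, l) = 2 + T²
k(z) = 2*z*(6 + z) (k(z) = (2*z)*(6 + z) = 2*z*(6 + z))
n(U, N) = (27 + 2*N*(6 + N))² (n(U, N) = ((2 + 5²) + 2*N*(6 + N))² = ((2 + 25) + 2*N*(6 + N))² = (27 + 2*N*(6 + N))²)
(14330/(-2477) - 1631/18925)/n(w, 116) = (14330/(-2477) - 1631/18925)/((27 + 2*116*(6 + 116))²) = (14330*(-1/2477) - 1631*1/18925)/((27 + 2*116*122)²) = (-14330/2477 - 1631/18925)/((27 + 28304)²) = -275235237/(46877225*(28331²)) = -275235237/46877225/802645561 = -275235237/46877225*1/802645561 = -275235237/37625796558248225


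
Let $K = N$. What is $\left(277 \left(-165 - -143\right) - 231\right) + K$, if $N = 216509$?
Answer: $210184$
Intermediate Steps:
$K = 216509$
$\left(277 \left(-165 - -143\right) - 231\right) + K = \left(277 \left(-165 - -143\right) - 231\right) + 216509 = \left(277 \left(-165 + 143\right) - 231\right) + 216509 = \left(277 \left(-22\right) - 231\right) + 216509 = \left(-6094 - 231\right) + 216509 = -6325 + 216509 = 210184$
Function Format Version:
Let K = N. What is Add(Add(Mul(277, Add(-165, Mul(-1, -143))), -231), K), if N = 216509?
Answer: 210184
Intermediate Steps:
K = 216509
Add(Add(Mul(277, Add(-165, Mul(-1, -143))), -231), K) = Add(Add(Mul(277, Add(-165, Mul(-1, -143))), -231), 216509) = Add(Add(Mul(277, Add(-165, 143)), -231), 216509) = Add(Add(Mul(277, -22), -231), 216509) = Add(Add(-6094, -231), 216509) = Add(-6325, 216509) = 210184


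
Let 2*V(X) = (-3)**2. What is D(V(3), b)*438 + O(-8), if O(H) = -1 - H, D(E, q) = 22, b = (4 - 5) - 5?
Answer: 9643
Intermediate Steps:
V(X) = 9/2 (V(X) = (1/2)*(-3)**2 = (1/2)*9 = 9/2)
b = -6 (b = -1 - 5 = -6)
D(V(3), b)*438 + O(-8) = 22*438 + (-1 - 1*(-8)) = 9636 + (-1 + 8) = 9636 + 7 = 9643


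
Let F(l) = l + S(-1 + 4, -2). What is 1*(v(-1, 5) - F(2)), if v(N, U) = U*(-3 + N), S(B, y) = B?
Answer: -25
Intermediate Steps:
F(l) = 3 + l (F(l) = l + (-1 + 4) = l + 3 = 3 + l)
1*(v(-1, 5) - F(2)) = 1*(5*(-3 - 1) - (3 + 2)) = 1*(5*(-4) - 1*5) = 1*(-20 - 5) = 1*(-25) = -25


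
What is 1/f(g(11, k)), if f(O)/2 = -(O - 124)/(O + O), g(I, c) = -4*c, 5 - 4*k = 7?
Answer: 1/61 ≈ 0.016393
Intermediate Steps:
k = -½ (k = 5/4 - ¼*7 = 5/4 - 7/4 = -½ ≈ -0.50000)
f(O) = -(-124 + O)/O (f(O) = 2*(-(O - 124)/(O + O)) = 2*(-(-124 + O)/(2*O)) = -(-124 + O)/O)
1/f(g(11, k)) = 1/((124 - (-4)*(-1)/2)/((-4*(-½)))) = 1/((124 - 1*2)/2) = 1/((124 - 2)/2) = 1/((½)*122) = 1/61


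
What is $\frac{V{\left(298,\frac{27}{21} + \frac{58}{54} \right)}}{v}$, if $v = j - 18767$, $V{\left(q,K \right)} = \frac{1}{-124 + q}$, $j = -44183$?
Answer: $- \frac{1}{10953300} \approx -9.1297 \cdot 10^{-8}$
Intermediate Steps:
$v = -62950$ ($v = -44183 - 18767 = -62950$)
$\frac{V{\left(298,\frac{27}{21} + \frac{58}{54} \right)}}{v} = \frac{1}{\left(-124 + 298\right) \left(-62950\right)} = \frac{1}{174} \left(- \frac{1}{62950}\right) = - \frac{1}{10953300}$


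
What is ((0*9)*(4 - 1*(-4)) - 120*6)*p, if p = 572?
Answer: -411840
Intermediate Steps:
((0*9)*(4 - 1*(-4)) - 120*6)*p = ((0*9)*(4 - 1*(-4)) - 120*6)*572 = (0*(4 + 4) - 720)*572 = (0*8 - 720)*572 = (0 - 720)*572 = -720*572 = -411840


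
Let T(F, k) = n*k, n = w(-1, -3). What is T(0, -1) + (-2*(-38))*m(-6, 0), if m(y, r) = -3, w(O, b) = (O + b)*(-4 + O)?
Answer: -248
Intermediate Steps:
w(O, b) = (-4 + O)*(O + b)
n = 20 (n = (-1)**2 - 4*(-1) - 4*(-3) - 1*(-3) = 1 + 4 + 12 + 3 = 20)
T(F, k) = 20*k
T(0, -1) + (-2*(-38))*m(-6, 0) = 20*(-1) - 2*(-38)*(-3) = -20 + 76*(-3) = -20 - 228 = -248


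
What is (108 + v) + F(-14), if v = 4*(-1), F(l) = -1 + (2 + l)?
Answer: 91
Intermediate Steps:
F(l) = 1 + l
v = -4
(108 + v) + F(-14) = (108 - 4) + (1 - 14) = 104 - 13 = 91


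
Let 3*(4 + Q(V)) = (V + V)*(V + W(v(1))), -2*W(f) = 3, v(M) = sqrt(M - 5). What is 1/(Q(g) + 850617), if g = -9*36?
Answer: 1/920921 ≈ 1.0859e-6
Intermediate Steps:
g = -324
v(M) = sqrt(-5 + M)
W(f) = -3/2 (W(f) = -1/2*3 = -3/2)
Q(V) = -4 + 2*V*(-3/2 + V)/3 (Q(V) = -4 + ((V + V)*(V - 3/2))/3 = -4 + ((2*V)*(-3/2 + V))/3 = -4 + (2*V*(-3/2 + V))/3 = -4 + 2*V*(-3/2 + V)/3)
1/(Q(g) + 850617) = 1/((-4 - 1*(-324) + (2/3)*(-324)**2) + 850617) = 1/((-4 + 324 + (2/3)*104976) + 850617) = 1/((-4 + 324 + 69984) + 850617) = 1/(70304 + 850617) = 1/920921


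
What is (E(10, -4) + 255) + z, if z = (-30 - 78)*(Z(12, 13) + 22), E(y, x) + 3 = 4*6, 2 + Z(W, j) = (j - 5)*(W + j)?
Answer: -23484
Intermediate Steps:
Z(W, j) = -2 + (-5 + j)*(W + j) (Z(W, j) = -2 + (j - 5)*(W + j) = -2 + (-5 + j)*(W + j))
E(y, x) = 21 (E(y, x) = -3 + 4*6 = -3 + 24 = 21)
z = -23760 (z = (-30 - 78)*((-2 + 13² - 5*12 - 5*13 + 12*13) + 22) = -108*((-2 + 169 - 60 - 65 + 156) + 22) = -108*(198 + 22) = -108*220 = -23760)
(E(10, -4) + 255) + z = (21 + 255) - 23760 = 276 - 23760 = -23484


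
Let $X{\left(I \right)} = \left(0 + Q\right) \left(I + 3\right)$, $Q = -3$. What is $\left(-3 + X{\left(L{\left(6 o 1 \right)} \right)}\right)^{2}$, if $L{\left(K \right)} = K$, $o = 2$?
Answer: $2304$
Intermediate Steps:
$X{\left(I \right)} = -9 - 3 I$ ($X{\left(I \right)} = \left(0 - 3\right) \left(I + 3\right) = - 3 \left(3 + I\right) = -9 - 3 I$)
$\left(-3 + X{\left(L{\left(6 o 1 \right)} \right)}\right)^{2} = \left(-3 - \left(9 + 3 \cdot 6 \cdot 2 \cdot 1\right)\right)^{2} = \left(-3 - \left(9 + 3 \cdot 12 \cdot 1\right)\right)^{2} = \left(-3 - 45\right)^{2} = \left(-48\right)^{2} = 2304$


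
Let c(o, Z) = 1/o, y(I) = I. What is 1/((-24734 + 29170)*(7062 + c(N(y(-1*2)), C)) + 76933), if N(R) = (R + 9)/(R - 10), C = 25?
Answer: 7/219774523 ≈ 3.1851e-8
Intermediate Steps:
N(R) = (9 + R)/(-10 + R)
1/((-24734 + 29170)*(7062 + c(N(y(-1*2)), C)) + 76933) = 1/((-24734 + 29170)*(7062 + 1/((9 - 1*2)/(-10 - 1*2))) + 76933) = 1/(4436*(7062 + 1/((9 - 2)/(-10 - 2))) + 76933) = 1/(4436*(7062 + 1/(7/(-12))) + 76933) = 1/(4436*(7062 + 1/(-1/12*7)) + 76933) = 1/(4436*(7062 + 1/(-7/12)) + 76933) = 1/(4436*(7062 - 12/7) + 76933) = 1/(4436*(49422/7) + 76933) = 1/(219235992/7 + 76933) = 1/(219774523/7) = 7/219774523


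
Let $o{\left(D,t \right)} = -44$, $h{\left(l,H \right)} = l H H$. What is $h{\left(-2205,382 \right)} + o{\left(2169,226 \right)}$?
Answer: $-321762464$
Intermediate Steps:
$h{\left(l,H \right)} = l H^{2}$ ($h{\left(l,H \right)} = H l H = l H^{2}$)
$h{\left(-2205,382 \right)} + o{\left(2169,226 \right)} = - 2205 \cdot 382^{2} - 44 = \left(-2205\right) 145924 - 44 = -321762420 - 44 = -321762464$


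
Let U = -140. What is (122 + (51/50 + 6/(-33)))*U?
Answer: -945854/55 ≈ -17197.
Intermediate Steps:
(122 + (51/50 + 6/(-33)))*U = (122 + (51/50 + 6/(-33)))*(-140) = (122 + (51*(1/50) + 6*(-1/33)))*(-140) = (122 + (51/50 - 2/11))*(-140) = (122 + 461/550)*(-140) = (67561/550)*(-140) = -945854/55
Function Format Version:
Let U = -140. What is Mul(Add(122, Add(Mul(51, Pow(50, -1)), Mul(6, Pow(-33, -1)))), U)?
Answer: Rational(-945854, 55) ≈ -17197.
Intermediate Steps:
Mul(Add(122, Add(Mul(51, Pow(50, -1)), Mul(6, Pow(-33, -1)))), U) = Mul(Add(122, Add(Mul(51, Pow(50, -1)), Mul(6, Pow(-33, -1)))), -140) = Mul(Add(122, Add(Mul(51, Rational(1, 50)), Mul(6, Rational(-1, 33)))), -140) = Mul(Add(122, Add(Rational(51, 50), Rational(-2, 11))), -140) = Mul(Add(122, Rational(461, 550)), -140) = Mul(Rational(67561, 550), -140) = Rational(-945854, 55)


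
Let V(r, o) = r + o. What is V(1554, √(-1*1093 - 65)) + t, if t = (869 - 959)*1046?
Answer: -92586 + I*√1158 ≈ -92586.0 + 34.029*I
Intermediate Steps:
t = -94140 (t = -90*1046 = -94140)
V(r, o) = o + r
V(1554, √(-1*1093 - 65)) + t = (√(-1*1093 - 65) + 1554) - 94140 = (√(-1093 - 65) + 1554) - 94140 = (√(-1158) + 1554) - 94140 = (I*√1158 + 1554) - 94140 = (1554 + I*√1158) - 94140 = -92586 + I*√1158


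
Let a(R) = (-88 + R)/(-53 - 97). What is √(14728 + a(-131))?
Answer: √1472946/10 ≈ 121.36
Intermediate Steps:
a(R) = 44/75 - R/150 (a(R) = (-88 + R)/(-150) = (-88 + R)*(-1/150) = 44/75 - R/150)
√(14728 + a(-131)) = √(14728 + (44/75 - 1/150*(-131))) = √(14728 + (44/75 + 131/150)) = √(14728 + 73/50) = √(736473/50) = √1472946/10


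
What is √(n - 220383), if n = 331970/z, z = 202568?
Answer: I*√565192719632627/50642 ≈ 469.45*I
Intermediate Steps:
n = 165985/101284 (n = 331970/202568 = 331970*(1/202568) = 165985/101284 ≈ 1.6388)
√(n - 220383) = √(165985/101284 - 220383) = √(-22321105787/101284) = I*√565192719632627/50642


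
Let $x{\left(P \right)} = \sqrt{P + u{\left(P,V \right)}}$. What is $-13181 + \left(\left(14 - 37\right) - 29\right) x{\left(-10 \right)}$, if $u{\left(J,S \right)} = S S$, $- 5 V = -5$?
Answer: $-13181 - 156 i \approx -13181.0 - 156.0 i$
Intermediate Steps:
$V = 1$ ($V = \left(- \frac{1}{5}\right) \left(-5\right) = 1$)
$u{\left(J,S \right)} = S^{2}$
$x{\left(P \right)} = \sqrt{1 + P}$ ($x{\left(P \right)} = \sqrt{P + 1^{2}} = \sqrt{P + 1} = \sqrt{1 + P}$)
$-13181 + \left(\left(14 - 37\right) - 29\right) x{\left(-10 \right)} = -13181 + \left(\left(14 - 37\right) - 29\right) \sqrt{1 - 10} = -13181 + \left(-23 - 29\right) \sqrt{-9} = -13181 - 52 \cdot 3 i = -13181 - 156 i$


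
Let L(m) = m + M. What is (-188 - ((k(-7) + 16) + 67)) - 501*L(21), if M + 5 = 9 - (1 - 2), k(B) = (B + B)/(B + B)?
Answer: -13298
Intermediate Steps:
k(B) = 1 (k(B) = (2*B)/((2*B)) = (2*B)*(1/(2*B)) = 1)
M = 5 (M = -5 + (9 - (1 - 2)) = -5 + (9 - 1*(-1)) = -5 + (9 + 1) = -5 + 10 = 5)
L(m) = 5 + m (L(m) = m + 5 = 5 + m)
(-188 - ((k(-7) + 16) + 67)) - 501*L(21) = (-188 - ((1 + 16) + 67)) - 501*(5 + 21) = (-188 - (17 + 67)) - 501*26 = (-188 - 1*84) - 13026 = (-188 - 84) - 13026 = -272 - 13026 = -13298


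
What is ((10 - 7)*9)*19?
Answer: 513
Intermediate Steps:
((10 - 7)*9)*19 = (3*9)*19 = 27*19 = 513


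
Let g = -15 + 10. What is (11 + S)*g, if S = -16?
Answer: 25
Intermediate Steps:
g = -5
(11 + S)*g = (11 - 16)*(-5) = -5*(-5) = 25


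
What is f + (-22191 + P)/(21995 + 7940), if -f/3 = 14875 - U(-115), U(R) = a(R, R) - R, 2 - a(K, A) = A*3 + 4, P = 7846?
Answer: -258946606/5987 ≈ -43252.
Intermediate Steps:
a(K, A) = -2 - 3*A (a(K, A) = 2 - (A*3 + 4) = 2 - (3*A + 4) = 2 - (4 + 3*A) = 2 + (-4 - 3*A) = -2 - 3*A)
U(R) = -2 - 4*R (U(R) = (-2 - 3*R) - R = -2 - 4*R)
f = -43251 (f = -3*(14875 - (-2 - 4*(-115))) = -3*(14875 - (-2 + 460)) = -3*(14875 - 1*458) = -3*(14875 - 458) = -3*14417 = -43251)
f + (-22191 + P)/(21995 + 7940) = -43251 + (-22191 + 7846)/(21995 + 7940) = -43251 - 14345/29935 = -43251 - 14345*1/29935 = -43251 - 2869/5987 = -258946606/5987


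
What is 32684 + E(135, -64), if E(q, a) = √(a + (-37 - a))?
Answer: 32684 + I*√37 ≈ 32684.0 + 6.0828*I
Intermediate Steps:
E(q, a) = I*√37 (E(q, a) = √(-37) = I*√37)
32684 + E(135, -64) = 32684 + I*√37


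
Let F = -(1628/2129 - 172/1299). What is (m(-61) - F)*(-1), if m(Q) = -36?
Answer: 97811972/2765571 ≈ 35.368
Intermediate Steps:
F = -1748584/2765571 (F = -(1628*(1/2129) - 172*1/1299) = -(1628/2129 - 172/1299) = -1*1748584/2765571 = -1748584/2765571 ≈ -0.63227)
(m(-61) - F)*(-1) = (-36 - 1*(-1748584/2765571))*(-1) = (-36 + 1748584/2765571)*(-1) = -97811972/2765571*(-1) = 97811972/2765571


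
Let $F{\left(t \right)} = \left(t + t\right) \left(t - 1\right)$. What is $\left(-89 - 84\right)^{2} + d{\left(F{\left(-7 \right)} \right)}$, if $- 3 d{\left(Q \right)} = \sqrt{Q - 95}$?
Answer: $29929 - \frac{\sqrt{17}}{3} \approx 29928.0$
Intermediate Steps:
$F{\left(t \right)} = 2 t \left(-1 + t\right)$
$d{\left(Q \right)} = - \frac{\sqrt{-95 + Q}}{3}$ ($d{\left(Q \right)} = - \frac{\sqrt{Q - 95}}{3} = - \frac{\sqrt{-95 + Q}}{3}$)
$\left(-89 - 84\right)^{2} + d{\left(F{\left(-7 \right)} \right)} = \left(-89 - 84\right)^{2} - \frac{\sqrt{-95 + 2 \left(-7\right) \left(-1 - 7\right)}}{3} = \left(-173\right)^{2} - \frac{\sqrt{-95 + 2 \left(-7\right) \left(-8\right)}}{3} = 29929 - \frac{\sqrt{-95 + 112}}{3} = 29929 - \frac{\sqrt{17}}{3}$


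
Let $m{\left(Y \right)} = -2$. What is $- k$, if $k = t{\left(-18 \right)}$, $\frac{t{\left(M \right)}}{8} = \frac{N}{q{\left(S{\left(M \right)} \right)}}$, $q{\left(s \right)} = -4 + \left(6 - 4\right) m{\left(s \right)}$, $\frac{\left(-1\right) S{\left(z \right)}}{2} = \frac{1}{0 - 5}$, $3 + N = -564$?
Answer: $-567$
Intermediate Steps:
$N = -567$ ($N = -3 - 564 = -567$)
$S{\left(z \right)} = \frac{2}{5}$ ($S{\left(z \right)} = - \frac{2}{0 - 5} = - \frac{2}{-5} = \left(-2\right) \left(- \frac{1}{5}\right) = \frac{2}{5}$)
$q{\left(s \right)} = -8$ ($q{\left(s \right)} = -4 + \left(6 - 4\right) \left(-2\right) = -4 + 2 \left(-2\right) = -4 - 4 = -8$)
$t{\left(M \right)} = 567$ ($t{\left(M \right)} = 8 \left(- \frac{567}{-8}\right) = 8 \left(\left(-567\right) \left(- \frac{1}{8}\right)\right) = 8 \cdot \frac{567}{8} = 567$)
$k = 567$
$- k = \left(-1\right) 567 = -567$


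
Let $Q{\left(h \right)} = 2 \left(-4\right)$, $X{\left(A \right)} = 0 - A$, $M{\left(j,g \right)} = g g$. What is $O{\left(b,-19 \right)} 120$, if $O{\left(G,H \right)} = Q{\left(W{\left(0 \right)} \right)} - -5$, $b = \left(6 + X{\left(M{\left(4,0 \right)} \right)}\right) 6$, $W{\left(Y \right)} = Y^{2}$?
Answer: $-360$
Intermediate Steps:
$M{\left(j,g \right)} = g^{2}$
$X{\left(A \right)} = - A$
$Q{\left(h \right)} = -8$
$b = 36$ ($b = \left(6 - 0^{2}\right) 6 = \left(6 - 0\right) 6 = \left(6 + 0\right) 6 = 6 \cdot 6 = 36$)
$O{\left(G,H \right)} = -3$ ($O{\left(G,H \right)} = -8 - -5 = -8 + 5 = -3$)
$O{\left(b,-19 \right)} 120 = \left(-3\right) 120 = -360$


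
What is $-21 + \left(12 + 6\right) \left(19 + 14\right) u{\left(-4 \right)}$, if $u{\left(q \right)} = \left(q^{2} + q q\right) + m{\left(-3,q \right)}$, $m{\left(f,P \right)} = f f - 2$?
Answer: $23145$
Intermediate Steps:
$m{\left(f,P \right)} = -2 + f^{2}$ ($m{\left(f,P \right)} = f^{2} - 2 = -2 + f^{2}$)
$u{\left(q \right)} = 7 + 2 q^{2}$ ($u{\left(q \right)} = \left(q^{2} + q q\right) - \left(2 - \left(-3\right)^{2}\right) = \left(q^{2} + q^{2}\right) + \left(-2 + 9\right) = 2 q^{2} + 7 = 7 + 2 q^{2}$)
$-21 + \left(12 + 6\right) \left(19 + 14\right) u{\left(-4 \right)} = -21 + \left(12 + 6\right) \left(19 + 14\right) \left(7 + 2 \left(-4\right)^{2}\right) = -21 + 18 \cdot 33 \left(7 + 2 \cdot 16\right) = -21 + 594 \left(7 + 32\right) = -21 + 594 \cdot 39 = -21 + 23166 = 23145$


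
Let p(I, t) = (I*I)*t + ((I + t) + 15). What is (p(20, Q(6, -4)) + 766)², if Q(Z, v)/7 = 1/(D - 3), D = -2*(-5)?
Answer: 1444804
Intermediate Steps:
D = 10
Q(Z, v) = 1 (Q(Z, v) = 7/(10 - 3) = 7/7 = 7*(⅐) = 1)
p(I, t) = 15 + I + t + t*I² (p(I, t) = I²*t + (15 + I + t) = t*I² + (15 + I + t) = 15 + I + t + t*I²)
(p(20, Q(6, -4)) + 766)² = ((15 + 20 + 1 + 1*20²) + 766)² = ((15 + 20 + 1 + 1*400) + 766)² = ((15 + 20 + 1 + 400) + 766)² = (436 + 766)² = 1202² = 1444804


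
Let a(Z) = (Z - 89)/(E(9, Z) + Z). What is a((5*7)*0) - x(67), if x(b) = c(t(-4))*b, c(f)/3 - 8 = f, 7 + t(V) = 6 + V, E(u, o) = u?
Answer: -5516/9 ≈ -612.89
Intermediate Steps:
t(V) = -1 + V (t(V) = -7 + (6 + V) = -1 + V)
c(f) = 24 + 3*f
a(Z) = (-89 + Z)/(9 + Z) (a(Z) = (Z - 89)/(9 + Z) = (-89 + Z)/(9 + Z))
x(b) = 9*b (x(b) = (24 + 3*(-1 - 4))*b = (24 + 3*(-5))*b = (24 - 15)*b = 9*b)
a((5*7)*0) - x(67) = (-89 + (5*7)*0)/(9 + (5*7)*0) - 9*67 = (-89 + 35*0)/(9 + 35*0) - 1*603 = (-89 + 0)/(9 + 0) - 603 = -89/9 - 603 = -5516/9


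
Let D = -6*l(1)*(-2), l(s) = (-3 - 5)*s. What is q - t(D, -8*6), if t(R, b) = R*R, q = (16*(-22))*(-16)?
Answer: -3584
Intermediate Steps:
l(s) = -8*s
q = 5632 (q = -352*(-16) = 5632)
D = -96 (D = -(-48)*(-2) = -6*(-8)*(-2) = 48*(-2) = -96)
t(R, b) = R²
q - t(D, -8*6) = 5632 - 1*(-96)² = 5632 - 1*9216 = 5632 - 9216 = -3584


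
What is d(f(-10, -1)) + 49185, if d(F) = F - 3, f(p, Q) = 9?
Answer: 49191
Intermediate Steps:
d(F) = -3 + F
d(f(-10, -1)) + 49185 = (-3 + 9) + 49185 = 6 + 49185 = 49191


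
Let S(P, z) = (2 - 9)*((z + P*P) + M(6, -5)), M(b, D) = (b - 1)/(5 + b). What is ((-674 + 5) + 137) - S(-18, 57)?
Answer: 23520/11 ≈ 2138.2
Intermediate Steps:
M(b, D) = (-1 + b)/(5 + b)
S(P, z) = -35/11 - 7*z - 7*P**2 (S(P, z) = (2 - 9)*((z + P*P) + (-1 + 6)/(5 + 6)) = -7*((z + P**2) + 5/11) = -7*(5/11 + z + P**2) = -35/11 - 7*z - 7*P**2)
((-674 + 5) + 137) - S(-18, 57) = ((-674 + 5) + 137) - (-35/11 - 7*57 - 7*(-18)**2) = (-669 + 137) - (-35/11 - 399 - 7*324) = -532 - (-35/11 - 399 - 2268) = -532 - 1*(-29372/11) = -532 + 29372/11 = 23520/11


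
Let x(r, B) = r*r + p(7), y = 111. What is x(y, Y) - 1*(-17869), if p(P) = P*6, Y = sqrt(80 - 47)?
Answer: 30232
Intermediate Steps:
Y = sqrt(33) ≈ 5.7446
p(P) = 6*P
x(r, B) = 42 + r**2 (x(r, B) = r*r + 6*7 = r**2 + 42 = 42 + r**2)
x(y, Y) - 1*(-17869) = (42 + 111**2) - 1*(-17869) = (42 + 12321) + 17869 = 12363 + 17869 = 30232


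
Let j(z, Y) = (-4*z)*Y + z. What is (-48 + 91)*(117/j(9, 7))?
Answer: -559/27 ≈ -20.704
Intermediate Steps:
j(z, Y) = z - 4*Y*z (j(z, Y) = -4*Y*z + z = z - 4*Y*z)
(-48 + 91)*(117/j(9, 7)) = (-48 + 91)*(117/((9*(1 - 4*7)))) = 43*(117/((9*(1 - 28)))) = 43*(117/((9*(-27)))) = 43*(117/(-243)) = 43*(117*(-1/243)) = 43*(-13/27) = -559/27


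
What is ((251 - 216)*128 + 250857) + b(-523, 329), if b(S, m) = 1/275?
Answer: 70217676/275 ≈ 2.5534e+5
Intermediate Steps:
b(S, m) = 1/275
((251 - 216)*128 + 250857) + b(-523, 329) = ((251 - 216)*128 + 250857) + 1/275 = (35*128 + 250857) + 1/275 = (4480 + 250857) + 1/275 = 255337 + 1/275 = 70217676/275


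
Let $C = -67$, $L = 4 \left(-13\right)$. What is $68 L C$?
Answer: $236912$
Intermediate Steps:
$L = -52$
$68 L C = 68 \left(-52\right) \left(-67\right) = \left(-3536\right) \left(-67\right) = 236912$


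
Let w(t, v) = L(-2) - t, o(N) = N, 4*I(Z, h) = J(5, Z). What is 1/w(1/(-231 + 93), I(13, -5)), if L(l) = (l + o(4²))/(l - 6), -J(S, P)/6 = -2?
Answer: -276/481 ≈ -0.57380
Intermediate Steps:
J(S, P) = 12 (J(S, P) = -6*(-2) = 12)
I(Z, h) = 3 (I(Z, h) = (¼)*12 = 3)
L(l) = (16 + l)/(-6 + l) (L(l) = (l + 4²)/(l - 6) = (l + 16)/(-6 + l) = (16 + l)/(-6 + l))
w(t, v) = -7/4 - t (w(t, v) = (16 - 2)/(-6 - 2) - t = 14/(-8) - t = -⅛*14 - t = -7/4 - t)
1/w(1/(-231 + 93), I(13, -5)) = 1/(-7/4 - 1/(-231 + 93)) = 1/(-7/4 - 1/(-138)) = 1/(-7/4 - 1*(-1/138)) = 1/(-7/4 + 1/138) = 1/(-481/276) = -276/481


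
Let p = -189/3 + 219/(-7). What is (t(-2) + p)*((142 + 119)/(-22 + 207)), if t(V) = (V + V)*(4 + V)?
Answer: -186876/1295 ≈ -144.31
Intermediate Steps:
t(V) = 2*V*(4 + V) (t(V) = (2*V)*(4 + V) = 2*V*(4 + V))
p = -660/7 (p = -189*1/3 + 219*(-1/7) = -63 - 219/7 = -660/7 ≈ -94.286)
(t(-2) + p)*((142 + 119)/(-22 + 207)) = (2*(-2)*(4 - 2) - 660/7)*((142 + 119)/(-22 + 207)) = (2*(-2)*2 - 660/7)*(261/185) = (-8 - 660/7)*(261*(1/185)) = -716/7*261/185 = -186876/1295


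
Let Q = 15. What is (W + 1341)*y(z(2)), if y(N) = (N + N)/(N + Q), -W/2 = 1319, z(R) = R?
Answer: -5188/17 ≈ -305.18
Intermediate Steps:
W = -2638 (W = -2*1319 = -2638)
y(N) = 2*N/(15 + N) (y(N) = (N + N)/(N + 15) = (2*N)/(15 + N) = 2*N/(15 + N))
(W + 1341)*y(z(2)) = (-2638 + 1341)*(2*2/(15 + 2)) = -2594*2/17 = -1297*4/17 = -5188/17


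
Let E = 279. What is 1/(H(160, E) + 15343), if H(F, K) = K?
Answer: 1/15622 ≈ 6.4012e-5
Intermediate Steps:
1/(H(160, E) + 15343) = 1/(279 + 15343) = 1/15622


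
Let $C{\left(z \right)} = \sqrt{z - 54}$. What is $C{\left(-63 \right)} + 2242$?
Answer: $2242 + 3 i \sqrt{13} \approx 2242.0 + 10.817 i$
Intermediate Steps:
$C{\left(z \right)} = \sqrt{-54 + z}$
$C{\left(-63 \right)} + 2242 = \sqrt{-54 - 63} + 2242 = \sqrt{-117} + 2242 = 3 i \sqrt{13} + 2242 = 2242 + 3 i \sqrt{13}$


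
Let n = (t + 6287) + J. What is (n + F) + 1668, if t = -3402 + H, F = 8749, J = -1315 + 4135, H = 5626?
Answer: 21748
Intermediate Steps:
J = 2820
t = 2224 (t = -3402 + 5626 = 2224)
n = 11331 (n = (2224 + 6287) + 2820 = 8511 + 2820 = 11331)
(n + F) + 1668 = (11331 + 8749) + 1668 = 20080 + 1668 = 21748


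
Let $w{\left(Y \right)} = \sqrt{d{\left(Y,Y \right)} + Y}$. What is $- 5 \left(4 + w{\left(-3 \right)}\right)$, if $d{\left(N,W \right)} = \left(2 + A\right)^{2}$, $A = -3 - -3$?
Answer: $-25$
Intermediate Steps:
$A = 0$ ($A = -3 + 3 = 0$)
$d{\left(N,W \right)} = 4$ ($d{\left(N,W \right)} = \left(2 + 0\right)^{2} = 2^{2} = 4$)
$w{\left(Y \right)} = \sqrt{4 + Y}$
$- 5 \left(4 + w{\left(-3 \right)}\right) = - 5 \left(4 + \sqrt{4 - 3}\right) = - 5 \left(4 + \sqrt{1}\right) = - 5 \left(4 + 1\right) = \left(-5\right) 5 = -25$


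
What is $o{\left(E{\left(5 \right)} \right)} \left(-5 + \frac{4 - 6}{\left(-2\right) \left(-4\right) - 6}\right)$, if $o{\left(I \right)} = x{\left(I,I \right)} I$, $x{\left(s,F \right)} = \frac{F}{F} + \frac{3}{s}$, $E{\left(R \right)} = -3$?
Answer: $0$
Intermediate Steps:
$x{\left(s,F \right)} = 1 + \frac{3}{s}$
$o{\left(I \right)} = 3 + I$ ($o{\left(I \right)} = \frac{3 + I}{I} I = 3 + I$)
$o{\left(E{\left(5 \right)} \right)} \left(-5 + \frac{4 - 6}{\left(-2\right) \left(-4\right) - 6}\right) = \left(3 - 3\right) \left(-5 + \frac{4 - 6}{\left(-2\right) \left(-4\right) - 6}\right) = 0 \left(-5 - \frac{2}{8 - 6}\right) = 0 \left(-5 - \frac{2}{2}\right) = 0 \left(-5 - 1\right) = 0 \left(-6\right) = 0$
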